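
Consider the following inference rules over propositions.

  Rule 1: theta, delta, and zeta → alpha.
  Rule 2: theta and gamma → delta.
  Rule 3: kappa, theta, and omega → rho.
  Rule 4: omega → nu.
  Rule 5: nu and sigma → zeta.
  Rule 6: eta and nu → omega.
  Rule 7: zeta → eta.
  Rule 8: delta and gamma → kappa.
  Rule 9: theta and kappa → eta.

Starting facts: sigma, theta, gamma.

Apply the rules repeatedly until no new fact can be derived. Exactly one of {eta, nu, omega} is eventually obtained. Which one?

theta and gamma hold, so delta follows (Rule 2).
delta and gamma hold, so kappa follows (Rule 8).
theta and kappa hold, so eta follows (Rule 9).
nu would need omega (Rule 4), but omega is never established. omega would need eta and nu (Rule 6), but nu is never established.

eta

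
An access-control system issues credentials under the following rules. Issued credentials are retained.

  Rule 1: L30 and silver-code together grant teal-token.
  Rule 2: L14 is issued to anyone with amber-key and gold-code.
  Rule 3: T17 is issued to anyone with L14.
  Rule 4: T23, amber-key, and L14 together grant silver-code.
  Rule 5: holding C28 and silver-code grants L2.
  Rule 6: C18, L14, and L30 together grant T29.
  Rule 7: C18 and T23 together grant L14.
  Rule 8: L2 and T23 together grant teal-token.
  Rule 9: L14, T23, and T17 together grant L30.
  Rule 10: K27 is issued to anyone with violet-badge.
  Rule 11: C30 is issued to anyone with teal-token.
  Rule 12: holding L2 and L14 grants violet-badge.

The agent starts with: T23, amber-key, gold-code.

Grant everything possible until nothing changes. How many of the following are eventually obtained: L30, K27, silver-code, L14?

3

Holding amber-key and gold-code grants L14 (Rule 2).
Holding T23, amber-key, and L14 grants silver-code (Rule 4).
Holding L14 grants T17 (Rule 3).
Holding L14, T23, and T17 grants L30 (Rule 9).
L30: reached.
K27 would need violet-badge (Rule 10), but violet-badge is never granted.
silver-code: reached.
L14: reached.
Reached: L30, silver-code, and L14 — 3 of the 4.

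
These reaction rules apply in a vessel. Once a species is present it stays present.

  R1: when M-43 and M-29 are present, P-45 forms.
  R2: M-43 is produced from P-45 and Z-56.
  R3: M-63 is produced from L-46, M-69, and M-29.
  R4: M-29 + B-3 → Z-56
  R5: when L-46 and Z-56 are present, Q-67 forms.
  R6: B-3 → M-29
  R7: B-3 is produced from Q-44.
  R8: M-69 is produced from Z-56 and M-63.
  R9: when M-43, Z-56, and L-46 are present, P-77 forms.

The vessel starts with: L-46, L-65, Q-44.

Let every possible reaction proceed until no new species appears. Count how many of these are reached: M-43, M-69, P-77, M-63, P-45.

0

M-43 would need P-45 and Z-56 (R2), but P-45 never forms.
M-69 would need Z-56 and M-63 (R8), but M-63 never forms.
P-77 would need M-43, Z-56, and L-46 (R9), but M-43 never forms.
M-63 would need L-46, M-69, and M-29 (R3), but M-69 never forms.
P-45 would need M-43 and M-29 (R1), but M-43 never forms.
None of the 5 are reached.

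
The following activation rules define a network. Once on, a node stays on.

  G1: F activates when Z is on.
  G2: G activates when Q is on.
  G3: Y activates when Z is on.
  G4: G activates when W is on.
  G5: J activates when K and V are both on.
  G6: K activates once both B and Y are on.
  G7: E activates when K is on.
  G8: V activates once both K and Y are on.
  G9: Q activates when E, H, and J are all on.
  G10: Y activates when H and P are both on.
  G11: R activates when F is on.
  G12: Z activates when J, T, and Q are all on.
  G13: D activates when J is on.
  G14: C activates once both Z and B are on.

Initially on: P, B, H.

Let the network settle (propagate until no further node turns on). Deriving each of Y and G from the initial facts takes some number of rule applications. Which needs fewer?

Y: G10: H and P on → Y on. [1 rule application]
G: H and P are on, so Y activates (G10). G6: B and Y on → K on. G7: K on → E on. K and Y are on, so V activates (G8). G5: K and V on → J on. G9: E, H, and J on → Q on. G2: Q on → G on. [7 rule applications]
Y needs fewer.

Y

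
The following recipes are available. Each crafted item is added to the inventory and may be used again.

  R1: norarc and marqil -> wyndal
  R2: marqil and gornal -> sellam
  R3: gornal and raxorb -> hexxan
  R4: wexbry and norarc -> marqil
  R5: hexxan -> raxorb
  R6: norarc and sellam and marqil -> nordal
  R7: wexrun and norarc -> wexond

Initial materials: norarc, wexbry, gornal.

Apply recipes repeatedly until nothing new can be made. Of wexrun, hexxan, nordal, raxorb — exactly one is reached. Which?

Using R4, wexbry and norarc make marqil.
marqil and gornal -> sellam (R2).
Using R6, norarc, sellam, and marqil make nordal.
raxorb would need hexxan (R5), but hexxan is never obtained. hexxan would need gornal and raxorb (R3), but raxorb is never obtained. No rule produces wexrun, and it is not given.

nordal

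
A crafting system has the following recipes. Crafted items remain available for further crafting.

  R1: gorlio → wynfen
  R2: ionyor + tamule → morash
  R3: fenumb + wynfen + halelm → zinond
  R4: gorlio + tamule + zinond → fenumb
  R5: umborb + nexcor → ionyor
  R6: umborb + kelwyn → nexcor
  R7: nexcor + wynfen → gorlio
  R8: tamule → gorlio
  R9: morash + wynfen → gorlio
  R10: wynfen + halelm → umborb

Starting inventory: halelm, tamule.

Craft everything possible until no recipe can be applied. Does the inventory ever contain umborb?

Yes

tamule → gorlio (R8).
gorlio → wynfen (R1).
Using R10, wynfen and halelm make umborb.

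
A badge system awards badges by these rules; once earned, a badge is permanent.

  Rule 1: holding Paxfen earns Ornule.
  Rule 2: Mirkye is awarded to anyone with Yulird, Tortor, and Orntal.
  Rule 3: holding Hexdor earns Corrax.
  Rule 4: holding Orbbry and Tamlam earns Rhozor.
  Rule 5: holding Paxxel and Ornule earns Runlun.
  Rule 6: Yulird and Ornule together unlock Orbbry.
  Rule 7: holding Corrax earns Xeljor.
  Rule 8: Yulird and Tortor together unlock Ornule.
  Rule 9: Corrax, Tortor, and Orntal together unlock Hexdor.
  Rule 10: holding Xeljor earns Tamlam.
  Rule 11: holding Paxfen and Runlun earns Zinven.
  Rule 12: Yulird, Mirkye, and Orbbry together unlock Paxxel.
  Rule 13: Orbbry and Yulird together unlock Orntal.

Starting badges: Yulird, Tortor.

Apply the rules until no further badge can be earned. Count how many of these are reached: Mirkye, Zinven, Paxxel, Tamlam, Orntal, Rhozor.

With Yulird and Tortor, Ornule is earned (Rule 8).
With Yulird and Ornule, Orbbry is earned (Rule 6).
With Orbbry and Yulird, Orntal is earned (Rule 13).
With Yulird, Tortor, and Orntal, Mirkye is earned (Rule 2).
With Yulird, Mirkye, and Orbbry, Paxxel is earned (Rule 12).
Mirkye: reached.
Zinven would need Paxfen and Runlun (Rule 11), but Paxfen is never earned.
Paxxel: reached.
Tamlam would need Xeljor (Rule 10), but Xeljor is never earned.
Orntal: reached.
Rhozor would need Orbbry and Tamlam (Rule 4), but Tamlam is never earned.
Reached: Mirkye, Paxxel, and Orntal — 3 of the 6.

3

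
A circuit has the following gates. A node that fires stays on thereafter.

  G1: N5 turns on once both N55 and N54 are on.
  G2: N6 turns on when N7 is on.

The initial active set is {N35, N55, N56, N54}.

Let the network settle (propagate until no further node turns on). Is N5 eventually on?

Yes

G1: N55 and N54 on → N5 on.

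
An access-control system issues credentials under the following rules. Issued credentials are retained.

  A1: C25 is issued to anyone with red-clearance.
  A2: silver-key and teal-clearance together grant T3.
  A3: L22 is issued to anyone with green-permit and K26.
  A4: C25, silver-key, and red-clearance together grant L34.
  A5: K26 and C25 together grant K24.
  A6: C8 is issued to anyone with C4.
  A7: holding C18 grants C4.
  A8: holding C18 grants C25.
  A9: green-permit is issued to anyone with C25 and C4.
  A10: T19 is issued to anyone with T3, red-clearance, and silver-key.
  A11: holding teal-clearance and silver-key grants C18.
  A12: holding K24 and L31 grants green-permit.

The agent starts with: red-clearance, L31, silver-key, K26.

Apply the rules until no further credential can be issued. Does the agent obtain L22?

Yes

Holding red-clearance grants C25 (A1).
Holding K26 and C25 grants K24 (A5).
Holding K24 and L31 grants green-permit (A12).
Holding green-permit and K26 grants L22 (A3).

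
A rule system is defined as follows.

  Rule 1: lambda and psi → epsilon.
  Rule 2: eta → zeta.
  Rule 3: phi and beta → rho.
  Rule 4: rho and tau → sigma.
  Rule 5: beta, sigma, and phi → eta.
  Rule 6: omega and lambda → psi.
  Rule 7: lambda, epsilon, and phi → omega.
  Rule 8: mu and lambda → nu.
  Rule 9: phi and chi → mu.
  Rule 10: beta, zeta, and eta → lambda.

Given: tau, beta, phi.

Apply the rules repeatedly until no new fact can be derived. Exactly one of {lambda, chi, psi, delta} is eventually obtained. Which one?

From phi and beta, Rule 3 gives rho.
From rho and tau, Rule 4 gives sigma.
From beta, sigma, and phi, Rule 5 gives eta.
From eta, Rule 2 gives zeta.
From beta, zeta, and eta, Rule 10 gives lambda.
No rule produces delta, and it is not given. No rule produces chi, and it is not given. psi would need omega and lambda (Rule 6), but omega is never established.

lambda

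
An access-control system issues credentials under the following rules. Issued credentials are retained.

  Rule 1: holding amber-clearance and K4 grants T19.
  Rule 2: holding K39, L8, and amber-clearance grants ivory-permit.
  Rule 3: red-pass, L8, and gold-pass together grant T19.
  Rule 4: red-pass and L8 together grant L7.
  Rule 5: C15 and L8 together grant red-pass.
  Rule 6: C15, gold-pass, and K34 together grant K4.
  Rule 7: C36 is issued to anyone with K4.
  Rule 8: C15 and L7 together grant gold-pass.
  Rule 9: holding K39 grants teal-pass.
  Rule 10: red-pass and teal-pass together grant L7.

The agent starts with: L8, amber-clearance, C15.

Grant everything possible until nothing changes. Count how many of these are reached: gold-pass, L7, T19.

Holding C15 and L8 grants red-pass (Rule 5).
Holding red-pass and L8 grants L7 (Rule 4).
Holding C15 and L7 grants gold-pass (Rule 8).
Holding red-pass, L8, and gold-pass grants T19 (Rule 3).
gold-pass: reached.
L7: reached.
T19: reached.
All 3 are reached.

3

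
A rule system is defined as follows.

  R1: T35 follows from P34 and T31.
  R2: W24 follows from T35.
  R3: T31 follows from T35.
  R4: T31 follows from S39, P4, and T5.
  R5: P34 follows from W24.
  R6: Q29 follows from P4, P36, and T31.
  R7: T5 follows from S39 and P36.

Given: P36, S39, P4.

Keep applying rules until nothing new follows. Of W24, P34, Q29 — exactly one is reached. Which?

From S39 and P36, R7 gives T5.
S39, P4, and T5 hold, so T31 follows (R4).
From P4, P36, and T31, R6 gives Q29.
P34 would need W24 (R5), but W24 is never established. W24 would need T35 (R2), but T35 is never established.

Q29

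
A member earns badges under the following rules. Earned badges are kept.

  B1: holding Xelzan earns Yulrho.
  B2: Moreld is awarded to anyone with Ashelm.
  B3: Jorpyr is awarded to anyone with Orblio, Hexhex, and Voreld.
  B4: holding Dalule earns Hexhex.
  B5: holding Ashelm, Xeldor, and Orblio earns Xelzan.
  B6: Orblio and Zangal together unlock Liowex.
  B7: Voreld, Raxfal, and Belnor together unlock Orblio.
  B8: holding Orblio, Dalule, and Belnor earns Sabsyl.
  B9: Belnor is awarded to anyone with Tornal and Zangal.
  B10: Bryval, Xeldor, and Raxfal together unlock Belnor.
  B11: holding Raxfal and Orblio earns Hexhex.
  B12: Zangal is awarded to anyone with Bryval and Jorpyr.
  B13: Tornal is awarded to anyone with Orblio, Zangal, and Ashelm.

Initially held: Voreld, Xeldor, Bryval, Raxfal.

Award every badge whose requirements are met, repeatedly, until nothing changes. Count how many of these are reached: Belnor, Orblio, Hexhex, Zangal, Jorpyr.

With Bryval, Xeldor, and Raxfal, Belnor is earned (B10).
With Voreld, Raxfal, and Belnor, Orblio is earned (B7).
With Raxfal and Orblio, Hexhex is earned (B11).
With Orblio, Hexhex, and Voreld, Jorpyr is earned (B3).
With Bryval and Jorpyr, Zangal is earned (B12).
Belnor: reached.
Orblio: reached.
Hexhex: reached.
Zangal: reached.
Jorpyr: reached.
All 5 are reached.

5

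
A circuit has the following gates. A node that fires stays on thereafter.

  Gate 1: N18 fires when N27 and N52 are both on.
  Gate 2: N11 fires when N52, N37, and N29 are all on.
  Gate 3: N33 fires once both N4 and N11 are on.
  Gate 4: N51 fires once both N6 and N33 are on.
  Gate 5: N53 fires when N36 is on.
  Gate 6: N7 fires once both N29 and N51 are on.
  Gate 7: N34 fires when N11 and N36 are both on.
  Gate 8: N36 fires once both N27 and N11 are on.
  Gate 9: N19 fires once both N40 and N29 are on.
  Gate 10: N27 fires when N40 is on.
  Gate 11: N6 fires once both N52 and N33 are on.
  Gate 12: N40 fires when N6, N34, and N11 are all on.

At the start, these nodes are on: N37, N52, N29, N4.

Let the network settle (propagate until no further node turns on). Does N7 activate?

N52, N37, and N29 are on, so N11 fires (Gate 2).
N4 and N11 are on, so N33 fires (Gate 3).
Gate 11: N52 and N33 on → N6 on.
Gate 4: N6 and N33 on → N51 on.
Gate 6: N29 and N51 on → N7 on.

Yes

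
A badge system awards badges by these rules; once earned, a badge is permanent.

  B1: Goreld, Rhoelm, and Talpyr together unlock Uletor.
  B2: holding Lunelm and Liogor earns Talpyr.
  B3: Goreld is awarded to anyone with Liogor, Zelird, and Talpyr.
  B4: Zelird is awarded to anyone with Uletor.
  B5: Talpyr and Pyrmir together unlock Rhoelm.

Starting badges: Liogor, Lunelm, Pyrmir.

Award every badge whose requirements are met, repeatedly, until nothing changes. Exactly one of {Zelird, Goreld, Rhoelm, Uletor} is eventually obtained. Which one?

With Lunelm and Liogor, Talpyr is earned (B2).
With Talpyr and Pyrmir, Rhoelm is earned (B5).
Zelird would need Uletor (B4), but Uletor is never earned. Goreld would need Liogor, Zelird, and Talpyr (B3), but Zelird is never earned. Uletor would need Goreld, Rhoelm, and Talpyr (B1), but Goreld is never earned.

Rhoelm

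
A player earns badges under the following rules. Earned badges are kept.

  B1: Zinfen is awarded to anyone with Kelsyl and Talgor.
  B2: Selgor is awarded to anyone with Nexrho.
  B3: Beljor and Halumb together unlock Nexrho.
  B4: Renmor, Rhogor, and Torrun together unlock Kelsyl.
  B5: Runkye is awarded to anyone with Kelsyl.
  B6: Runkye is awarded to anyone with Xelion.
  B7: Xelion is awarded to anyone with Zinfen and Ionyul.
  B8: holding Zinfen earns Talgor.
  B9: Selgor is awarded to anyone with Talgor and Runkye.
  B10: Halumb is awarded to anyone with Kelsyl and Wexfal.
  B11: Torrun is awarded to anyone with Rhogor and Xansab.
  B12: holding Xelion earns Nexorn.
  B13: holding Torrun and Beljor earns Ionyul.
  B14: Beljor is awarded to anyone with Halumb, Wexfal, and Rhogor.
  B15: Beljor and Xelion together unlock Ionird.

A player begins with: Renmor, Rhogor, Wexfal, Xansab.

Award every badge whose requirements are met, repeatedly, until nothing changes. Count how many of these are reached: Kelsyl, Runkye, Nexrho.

3

With Rhogor and Xansab, Torrun is earned (B11).
With Renmor, Rhogor, and Torrun, Kelsyl is earned (B4).
With Kelsyl, Runkye is earned (B5).
With Kelsyl and Wexfal, Halumb is earned (B10).
With Halumb, Wexfal, and Rhogor, Beljor is earned (B14).
With Beljor and Halumb, Nexrho is earned (B3).
Kelsyl: reached.
Runkye: reached.
Nexrho: reached.
All 3 are reached.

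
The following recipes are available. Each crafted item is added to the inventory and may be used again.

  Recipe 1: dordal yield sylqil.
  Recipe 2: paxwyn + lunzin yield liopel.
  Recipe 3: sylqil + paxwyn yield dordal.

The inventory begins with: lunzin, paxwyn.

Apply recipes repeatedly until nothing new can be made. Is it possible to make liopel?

Using Recipe 2, paxwyn and lunzin make liopel.

Yes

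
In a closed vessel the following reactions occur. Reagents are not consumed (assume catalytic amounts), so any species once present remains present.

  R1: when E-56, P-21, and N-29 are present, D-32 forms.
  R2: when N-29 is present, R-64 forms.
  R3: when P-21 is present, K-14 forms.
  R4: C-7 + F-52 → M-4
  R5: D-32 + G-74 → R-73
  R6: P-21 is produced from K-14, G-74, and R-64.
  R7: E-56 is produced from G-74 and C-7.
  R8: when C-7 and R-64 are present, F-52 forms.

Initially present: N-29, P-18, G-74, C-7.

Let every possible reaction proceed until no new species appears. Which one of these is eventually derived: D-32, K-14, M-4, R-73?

N-29 present → R-64 forms (R2).
C-7 and R-64 present → F-52 forms (R8).
C-7 and F-52 present → M-4 forms (R4).
R-73 would need D-32 and G-74 (R5), but D-32 never forms. D-32 would need E-56, P-21, and N-29 (R1), but P-21 never forms. K-14 would need P-21 (R3), but P-21 never forms.

M-4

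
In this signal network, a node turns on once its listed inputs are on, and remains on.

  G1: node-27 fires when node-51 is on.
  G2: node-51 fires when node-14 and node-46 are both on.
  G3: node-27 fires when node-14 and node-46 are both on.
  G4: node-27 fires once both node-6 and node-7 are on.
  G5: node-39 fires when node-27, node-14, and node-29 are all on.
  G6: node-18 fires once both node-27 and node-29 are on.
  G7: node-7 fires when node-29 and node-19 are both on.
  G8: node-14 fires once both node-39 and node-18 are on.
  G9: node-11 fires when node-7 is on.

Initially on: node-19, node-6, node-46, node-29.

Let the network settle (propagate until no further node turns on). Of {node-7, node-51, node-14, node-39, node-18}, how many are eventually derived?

2

G7: node-29 and node-19 on → node-7 on.
G4: node-6 and node-7 on → node-27 on.
node-27 and node-29 are on, so node-18 fires (G6).
node-7: reached.
node-51 would need node-14 and node-46 (G2), but node-14 never turns on.
node-14 would need node-39 and node-18 (G8), but node-39 never turns on.
node-39 would need node-27, node-14, and node-29 (G5), but node-14 never turns on.
node-18: reached.
Reached: node-7 and node-18 — 2 of the 5.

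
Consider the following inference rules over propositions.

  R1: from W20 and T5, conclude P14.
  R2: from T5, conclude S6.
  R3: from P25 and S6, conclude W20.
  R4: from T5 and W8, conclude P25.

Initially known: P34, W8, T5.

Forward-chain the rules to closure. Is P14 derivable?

From T5, R2 gives S6.
T5 and W8 hold, so P25 follows (R4).
P25 and S6 hold, so W20 follows (R3).
From W20 and T5, R1 gives P14.

Yes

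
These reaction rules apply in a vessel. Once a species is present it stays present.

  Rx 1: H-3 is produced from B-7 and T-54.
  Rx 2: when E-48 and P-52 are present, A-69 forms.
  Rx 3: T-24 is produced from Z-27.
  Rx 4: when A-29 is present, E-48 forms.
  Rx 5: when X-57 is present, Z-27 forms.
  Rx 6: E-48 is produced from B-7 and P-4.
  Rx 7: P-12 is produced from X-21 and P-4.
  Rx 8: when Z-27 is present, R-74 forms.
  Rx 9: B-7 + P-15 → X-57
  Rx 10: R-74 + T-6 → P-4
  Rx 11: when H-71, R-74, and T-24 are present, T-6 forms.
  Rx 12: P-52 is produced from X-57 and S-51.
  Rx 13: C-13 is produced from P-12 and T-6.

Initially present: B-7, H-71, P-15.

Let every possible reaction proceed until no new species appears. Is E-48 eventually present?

B-7 and P-15 present → X-57 forms (Rx 9).
X-57 present → Z-27 forms (Rx 5).
Z-27 present → T-24 forms (Rx 3).
Z-27 present → R-74 forms (Rx 8).
H-71, R-74, and T-24 present → T-6 forms (Rx 11).
R-74 and T-6 present → P-4 forms (Rx 10).
B-7 and P-4 present → E-48 forms (Rx 6).

Yes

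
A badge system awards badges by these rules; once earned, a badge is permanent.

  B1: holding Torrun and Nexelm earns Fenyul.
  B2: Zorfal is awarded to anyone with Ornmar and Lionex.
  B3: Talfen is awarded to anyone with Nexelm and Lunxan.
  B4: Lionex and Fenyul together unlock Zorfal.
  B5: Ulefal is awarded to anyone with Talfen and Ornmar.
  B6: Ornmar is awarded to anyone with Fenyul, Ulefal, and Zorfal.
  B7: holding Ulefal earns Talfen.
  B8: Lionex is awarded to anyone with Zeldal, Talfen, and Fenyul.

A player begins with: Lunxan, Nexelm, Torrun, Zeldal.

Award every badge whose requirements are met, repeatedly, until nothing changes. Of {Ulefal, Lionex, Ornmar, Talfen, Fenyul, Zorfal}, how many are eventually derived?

With Nexelm and Lunxan, Talfen is earned (B3).
With Torrun and Nexelm, Fenyul is earned (B1).
With Zeldal, Talfen, and Fenyul, Lionex is earned (B8).
With Lionex and Fenyul, Zorfal is earned (B4).
Ulefal would need Talfen and Ornmar (B5), but Ornmar is never earned.
Lionex: reached.
Ornmar would need Fenyul, Ulefal, and Zorfal (B6), but Ulefal is never earned.
Talfen: reached.
Fenyul: reached.
Zorfal: reached.
Reached: Lionex, Talfen, Fenyul, and Zorfal — 4 of the 6.

4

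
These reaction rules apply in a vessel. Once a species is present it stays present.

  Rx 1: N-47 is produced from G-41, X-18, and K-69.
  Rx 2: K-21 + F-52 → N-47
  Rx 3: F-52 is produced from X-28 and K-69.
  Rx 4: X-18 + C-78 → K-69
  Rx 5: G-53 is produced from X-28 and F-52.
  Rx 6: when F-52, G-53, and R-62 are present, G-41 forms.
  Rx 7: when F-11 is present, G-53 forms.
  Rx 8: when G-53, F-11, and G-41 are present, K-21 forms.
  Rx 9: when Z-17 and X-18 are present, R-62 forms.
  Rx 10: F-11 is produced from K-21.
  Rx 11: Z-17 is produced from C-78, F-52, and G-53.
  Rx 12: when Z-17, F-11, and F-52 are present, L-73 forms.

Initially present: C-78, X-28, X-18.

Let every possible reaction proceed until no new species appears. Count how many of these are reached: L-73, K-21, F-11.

L-73 would need Z-17, F-11, and F-52 (Rx 12), but F-11 never forms.
K-21 would need G-53, F-11, and G-41 (Rx 8), but F-11 never forms.
F-11 would need K-21 (Rx 10), but K-21 never forms.
None of the 3 are reached.

0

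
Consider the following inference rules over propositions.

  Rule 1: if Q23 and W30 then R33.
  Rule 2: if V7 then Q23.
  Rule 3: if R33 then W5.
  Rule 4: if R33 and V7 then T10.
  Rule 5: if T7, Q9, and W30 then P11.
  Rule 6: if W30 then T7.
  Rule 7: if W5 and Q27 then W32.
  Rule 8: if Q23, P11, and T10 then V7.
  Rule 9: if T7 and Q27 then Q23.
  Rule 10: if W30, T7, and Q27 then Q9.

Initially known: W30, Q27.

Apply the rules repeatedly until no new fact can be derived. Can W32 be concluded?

From W30, Rule 6 gives T7.
From T7 and Q27, Rule 9 gives Q23.
Q23 and W30 hold, so R33 follows (Rule 1).
R33 holds, so W5 follows (Rule 3).
W5 and Q27 hold, so W32 follows (Rule 7).

Yes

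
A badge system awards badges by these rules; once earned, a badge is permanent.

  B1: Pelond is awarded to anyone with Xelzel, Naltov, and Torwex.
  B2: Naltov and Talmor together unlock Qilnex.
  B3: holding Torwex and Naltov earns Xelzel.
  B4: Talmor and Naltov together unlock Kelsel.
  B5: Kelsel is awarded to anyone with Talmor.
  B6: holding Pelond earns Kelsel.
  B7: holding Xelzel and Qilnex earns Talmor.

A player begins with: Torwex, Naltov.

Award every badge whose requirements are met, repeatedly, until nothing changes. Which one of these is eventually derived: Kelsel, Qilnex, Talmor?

With Torwex and Naltov, Xelzel is earned (B3).
With Xelzel, Naltov, and Torwex, Pelond is earned (B1).
With Pelond, Kelsel is earned (B6).
Talmor would need Xelzel and Qilnex (B7), but Qilnex is never earned. Qilnex would need Naltov and Talmor (B2), but Talmor is never earned.

Kelsel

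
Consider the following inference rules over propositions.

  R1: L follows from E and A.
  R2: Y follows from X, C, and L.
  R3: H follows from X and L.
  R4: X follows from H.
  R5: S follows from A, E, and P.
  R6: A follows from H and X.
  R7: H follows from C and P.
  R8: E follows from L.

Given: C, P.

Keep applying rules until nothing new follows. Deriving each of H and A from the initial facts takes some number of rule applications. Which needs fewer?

H: From C and P, R7 gives H. [1 rule application]
A: C and P hold, so H follows (R7). From H, R4 gives X. H and X hold, so A follows (R6). [3 rule applications]
H needs fewer.

H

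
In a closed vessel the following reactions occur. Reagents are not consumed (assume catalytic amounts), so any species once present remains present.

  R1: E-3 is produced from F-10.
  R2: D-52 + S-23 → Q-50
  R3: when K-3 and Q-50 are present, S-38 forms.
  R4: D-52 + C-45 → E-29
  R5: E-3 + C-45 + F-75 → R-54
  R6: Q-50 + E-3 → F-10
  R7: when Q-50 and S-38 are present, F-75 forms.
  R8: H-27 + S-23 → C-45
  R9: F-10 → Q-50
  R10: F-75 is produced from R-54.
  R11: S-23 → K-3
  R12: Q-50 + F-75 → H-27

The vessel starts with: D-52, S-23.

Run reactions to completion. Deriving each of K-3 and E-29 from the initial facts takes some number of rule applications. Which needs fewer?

K-3

K-3: S-23 present → K-3 forms (R11). [1 rule application]
E-29: D-52 and S-23 present → Q-50 forms (R2). S-23 present → K-3 forms (R11). K-3 and Q-50 present → S-38 forms (R3). Q-50 and S-38 present → F-75 forms (R7). Q-50 and F-75 present → H-27 forms (R12). H-27 and S-23 present → C-45 forms (R8). D-52 and C-45 present → E-29 forms (R4). [7 rule applications]
K-3 needs fewer.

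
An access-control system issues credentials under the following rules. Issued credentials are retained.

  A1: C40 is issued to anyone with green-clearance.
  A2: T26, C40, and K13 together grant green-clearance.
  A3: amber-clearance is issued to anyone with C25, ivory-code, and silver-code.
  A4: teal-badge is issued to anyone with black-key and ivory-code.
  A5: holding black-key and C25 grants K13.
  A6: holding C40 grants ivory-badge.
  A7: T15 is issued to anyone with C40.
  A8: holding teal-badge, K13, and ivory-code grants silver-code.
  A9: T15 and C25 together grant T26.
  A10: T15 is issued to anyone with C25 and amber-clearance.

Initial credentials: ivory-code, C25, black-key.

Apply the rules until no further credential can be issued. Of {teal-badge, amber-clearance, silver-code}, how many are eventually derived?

Holding black-key and C25 grants K13 (A5).
Holding black-key and ivory-code grants teal-badge (A4).
Holding teal-badge, K13, and ivory-code grants silver-code (A8).
Holding C25, ivory-code, and silver-code grants amber-clearance (A3).
teal-badge: reached.
amber-clearance: reached.
silver-code: reached.
All 3 are reached.

3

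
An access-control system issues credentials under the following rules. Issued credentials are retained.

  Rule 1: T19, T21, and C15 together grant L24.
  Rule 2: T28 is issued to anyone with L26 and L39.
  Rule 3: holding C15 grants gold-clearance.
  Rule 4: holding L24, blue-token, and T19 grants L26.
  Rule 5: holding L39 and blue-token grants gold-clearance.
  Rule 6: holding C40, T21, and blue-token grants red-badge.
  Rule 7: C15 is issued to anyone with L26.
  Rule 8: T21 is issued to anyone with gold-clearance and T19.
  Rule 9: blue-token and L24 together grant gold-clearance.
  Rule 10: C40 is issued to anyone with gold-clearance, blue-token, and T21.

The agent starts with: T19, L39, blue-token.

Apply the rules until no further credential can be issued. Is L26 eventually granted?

L26 would need L24, blue-token, and T19 (Rule 4), but L24 is never granted.

No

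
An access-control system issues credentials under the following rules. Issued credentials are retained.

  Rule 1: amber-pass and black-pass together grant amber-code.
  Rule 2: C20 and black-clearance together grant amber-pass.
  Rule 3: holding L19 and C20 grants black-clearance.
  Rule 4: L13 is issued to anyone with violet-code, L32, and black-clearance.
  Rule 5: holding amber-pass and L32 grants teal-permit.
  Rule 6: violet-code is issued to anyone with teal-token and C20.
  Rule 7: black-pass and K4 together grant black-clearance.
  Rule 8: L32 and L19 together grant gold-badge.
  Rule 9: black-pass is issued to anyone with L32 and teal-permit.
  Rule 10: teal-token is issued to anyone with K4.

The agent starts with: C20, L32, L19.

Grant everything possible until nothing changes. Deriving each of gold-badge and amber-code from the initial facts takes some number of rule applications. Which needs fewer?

gold-badge

gold-badge: Holding L32 and L19 grants gold-badge (Rule 8). [1 rule application]
amber-code: Holding L19 and C20 grants black-clearance (Rule 3). Holding C20 and black-clearance grants amber-pass (Rule 2). Holding amber-pass and L32 grants teal-permit (Rule 5). Holding L32 and teal-permit grants black-pass (Rule 9). Holding amber-pass and black-pass grants amber-code (Rule 1). [5 rule applications]
gold-badge needs fewer.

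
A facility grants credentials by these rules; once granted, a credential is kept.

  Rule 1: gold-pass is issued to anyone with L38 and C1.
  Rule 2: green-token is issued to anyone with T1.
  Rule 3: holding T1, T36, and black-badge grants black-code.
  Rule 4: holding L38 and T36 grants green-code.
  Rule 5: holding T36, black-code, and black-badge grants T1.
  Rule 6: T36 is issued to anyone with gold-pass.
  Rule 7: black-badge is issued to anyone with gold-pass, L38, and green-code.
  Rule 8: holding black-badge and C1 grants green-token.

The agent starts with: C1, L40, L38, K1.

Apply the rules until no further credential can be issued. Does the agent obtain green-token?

Holding L38 and C1 grants gold-pass (Rule 1).
Holding gold-pass grants T36 (Rule 6).
Holding L38 and T36 grants green-code (Rule 4).
Holding gold-pass, L38, and green-code grants black-badge (Rule 7).
Holding black-badge and C1 grants green-token (Rule 8).

Yes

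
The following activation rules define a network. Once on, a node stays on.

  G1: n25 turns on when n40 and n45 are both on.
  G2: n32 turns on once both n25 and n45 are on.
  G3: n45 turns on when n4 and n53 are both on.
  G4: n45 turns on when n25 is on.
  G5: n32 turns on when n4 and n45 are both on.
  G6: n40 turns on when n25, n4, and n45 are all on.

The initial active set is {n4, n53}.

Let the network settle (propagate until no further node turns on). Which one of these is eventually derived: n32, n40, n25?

n32

n4 and n53 are on, so n45 turns on (G3).
G5: n4 and n45 on → n32 on.
n25 would need n40 and n45 (G1), but n40 never turns on. n40 would need n25, n4, and n45 (G6), but n25 never turns on.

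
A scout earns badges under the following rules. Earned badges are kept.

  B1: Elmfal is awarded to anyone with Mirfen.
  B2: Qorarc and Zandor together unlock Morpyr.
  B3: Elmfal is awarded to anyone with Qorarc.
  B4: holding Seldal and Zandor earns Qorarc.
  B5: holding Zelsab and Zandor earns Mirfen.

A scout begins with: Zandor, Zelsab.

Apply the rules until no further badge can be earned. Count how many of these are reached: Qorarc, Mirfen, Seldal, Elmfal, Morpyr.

With Zelsab and Zandor, Mirfen is earned (B5).
With Mirfen, Elmfal is earned (B1).
Qorarc would need Seldal and Zandor (B4), but Seldal is never earned.
Mirfen: reached.
No rule produces Seldal, and it is not given.
Elmfal: reached.
Morpyr would need Qorarc and Zandor (B2), but Qorarc is never earned.
Reached: Mirfen and Elmfal — 2 of the 5.

2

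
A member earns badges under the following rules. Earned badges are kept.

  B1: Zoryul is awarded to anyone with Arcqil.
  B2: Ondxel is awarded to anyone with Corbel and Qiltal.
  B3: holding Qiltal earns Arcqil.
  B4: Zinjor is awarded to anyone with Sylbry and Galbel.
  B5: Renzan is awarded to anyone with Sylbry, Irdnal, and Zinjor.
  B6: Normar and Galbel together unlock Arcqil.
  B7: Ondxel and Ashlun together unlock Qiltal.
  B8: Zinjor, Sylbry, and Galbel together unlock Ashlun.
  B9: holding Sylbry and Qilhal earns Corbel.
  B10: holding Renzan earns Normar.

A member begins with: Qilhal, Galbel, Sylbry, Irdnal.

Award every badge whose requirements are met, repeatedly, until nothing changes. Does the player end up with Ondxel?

No

Ondxel would need Corbel and Qiltal (B2), but Qiltal is never earned.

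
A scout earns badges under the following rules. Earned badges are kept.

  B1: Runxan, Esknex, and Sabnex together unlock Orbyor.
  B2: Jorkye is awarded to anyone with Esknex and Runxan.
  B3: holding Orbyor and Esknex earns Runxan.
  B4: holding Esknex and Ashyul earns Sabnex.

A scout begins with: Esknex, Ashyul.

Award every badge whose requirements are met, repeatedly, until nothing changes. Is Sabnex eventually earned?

Yes

With Esknex and Ashyul, Sabnex is earned (B4).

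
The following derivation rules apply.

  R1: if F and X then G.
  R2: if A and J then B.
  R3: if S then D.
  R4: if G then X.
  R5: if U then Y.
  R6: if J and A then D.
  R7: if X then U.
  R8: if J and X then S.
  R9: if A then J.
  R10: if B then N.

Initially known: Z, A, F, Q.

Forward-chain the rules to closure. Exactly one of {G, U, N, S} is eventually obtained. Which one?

A holds, so J follows (R9).
From A and J, R2 gives B.
B holds, so N follows (R10).
U would need X (R7), but X is never established. S would need J and X (R8), but X is never established. G would need F and X (R1), but X is never established.

N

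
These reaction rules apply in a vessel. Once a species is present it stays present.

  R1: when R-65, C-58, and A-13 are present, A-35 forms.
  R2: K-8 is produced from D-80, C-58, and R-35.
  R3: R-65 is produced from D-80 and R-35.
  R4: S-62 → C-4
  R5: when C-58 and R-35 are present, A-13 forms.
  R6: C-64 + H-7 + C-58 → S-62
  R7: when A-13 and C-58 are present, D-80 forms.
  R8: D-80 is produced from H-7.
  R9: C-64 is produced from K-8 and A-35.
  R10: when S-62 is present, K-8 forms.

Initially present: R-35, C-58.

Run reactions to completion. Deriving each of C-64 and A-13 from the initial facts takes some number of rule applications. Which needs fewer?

A-13

A-13: C-58 and R-35 present → A-13 forms (R5). [1 rule application]
C-64: C-58 and R-35 present → A-13 forms (R5). A-13 and C-58 present → D-80 forms (R7). D-80 and R-35 present → R-65 forms (R3). D-80, C-58, and R-35 present → K-8 forms (R2). R-65, C-58, and A-13 present → A-35 forms (R1). K-8 and A-35 present → C-64 forms (R9). [6 rule applications]
A-13 needs fewer.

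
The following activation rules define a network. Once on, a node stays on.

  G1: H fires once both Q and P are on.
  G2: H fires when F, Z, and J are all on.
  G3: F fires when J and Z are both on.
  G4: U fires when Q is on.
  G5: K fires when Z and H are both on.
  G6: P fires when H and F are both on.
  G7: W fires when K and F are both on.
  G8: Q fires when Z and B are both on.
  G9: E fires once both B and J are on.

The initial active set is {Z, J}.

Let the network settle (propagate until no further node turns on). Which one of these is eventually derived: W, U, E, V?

G3: J and Z on → F on.
G2: F, Z, and J on → H on.
G5: Z and H on → K on.
G7: K and F on → W on.
No rule produces V, and it is not given. E would need B and J (G9), but B never turns on. U would need Q (G4), but Q never turns on.

W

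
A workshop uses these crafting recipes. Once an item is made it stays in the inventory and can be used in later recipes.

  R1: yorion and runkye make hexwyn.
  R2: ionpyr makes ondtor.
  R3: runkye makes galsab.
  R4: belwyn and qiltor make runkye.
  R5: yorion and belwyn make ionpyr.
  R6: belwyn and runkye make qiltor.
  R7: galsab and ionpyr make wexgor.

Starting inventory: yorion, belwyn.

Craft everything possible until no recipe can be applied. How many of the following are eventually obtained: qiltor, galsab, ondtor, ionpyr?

yorion and belwyn → ionpyr (R5).
ionpyr → ondtor (R2).
qiltor would need belwyn and runkye (R6), but runkye is never obtained.
galsab would need runkye (R3), but runkye is never obtained.
ondtor: reached.
ionpyr: reached.
Reached: ondtor and ionpyr — 2 of the 4.

2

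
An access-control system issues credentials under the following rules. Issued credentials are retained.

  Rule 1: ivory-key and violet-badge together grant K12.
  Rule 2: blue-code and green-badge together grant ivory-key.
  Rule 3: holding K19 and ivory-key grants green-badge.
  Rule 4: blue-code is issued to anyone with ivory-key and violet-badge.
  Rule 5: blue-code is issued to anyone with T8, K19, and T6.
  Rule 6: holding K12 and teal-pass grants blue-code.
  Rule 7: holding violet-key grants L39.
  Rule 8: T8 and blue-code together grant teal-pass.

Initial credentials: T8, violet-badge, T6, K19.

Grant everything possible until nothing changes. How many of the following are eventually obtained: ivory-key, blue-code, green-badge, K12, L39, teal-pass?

2

Holding T8, K19, and T6 grants blue-code (Rule 5).
Holding T8 and blue-code grants teal-pass (Rule 8).
ivory-key would need blue-code and green-badge (Rule 2), but green-badge is never granted.
blue-code: reached.
green-badge would need K19 and ivory-key (Rule 3), but ivory-key is never granted.
K12 would need ivory-key and violet-badge (Rule 1), but ivory-key is never granted.
L39 would need violet-key (Rule 7), but violet-key is never granted.
teal-pass: reached.
Reached: blue-code and teal-pass — 2 of the 6.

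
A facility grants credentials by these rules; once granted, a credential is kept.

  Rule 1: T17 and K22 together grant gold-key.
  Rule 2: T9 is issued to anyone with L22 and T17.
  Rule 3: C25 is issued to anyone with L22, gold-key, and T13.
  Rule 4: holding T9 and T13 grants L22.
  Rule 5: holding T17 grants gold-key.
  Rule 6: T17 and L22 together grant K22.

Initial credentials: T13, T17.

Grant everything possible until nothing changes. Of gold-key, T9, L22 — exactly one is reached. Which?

Holding T17 grants gold-key (Rule 5).
T9 would need L22 and T17 (Rule 2), but L22 is never granted. L22 would need T9 and T13 (Rule 4), but T9 is never granted.

gold-key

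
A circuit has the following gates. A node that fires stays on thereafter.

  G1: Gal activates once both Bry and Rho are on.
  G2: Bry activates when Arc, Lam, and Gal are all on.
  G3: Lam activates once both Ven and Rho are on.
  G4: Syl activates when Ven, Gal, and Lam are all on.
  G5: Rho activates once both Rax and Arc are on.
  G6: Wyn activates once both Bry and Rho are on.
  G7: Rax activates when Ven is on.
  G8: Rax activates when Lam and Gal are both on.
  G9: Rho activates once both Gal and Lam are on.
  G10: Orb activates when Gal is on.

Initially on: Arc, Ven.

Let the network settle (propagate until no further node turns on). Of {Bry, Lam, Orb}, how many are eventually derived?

1

Ven is on, so Rax activates (G7).
G5: Rax and Arc on → Rho on.
Ven and Rho are on, so Lam activates (G3).
Bry would need Arc, Lam, and Gal (G2), but Gal never turns on.
Lam: reached.
Orb would need Gal (G10), but Gal never turns on.
Reached: Lam — 1 of the 3.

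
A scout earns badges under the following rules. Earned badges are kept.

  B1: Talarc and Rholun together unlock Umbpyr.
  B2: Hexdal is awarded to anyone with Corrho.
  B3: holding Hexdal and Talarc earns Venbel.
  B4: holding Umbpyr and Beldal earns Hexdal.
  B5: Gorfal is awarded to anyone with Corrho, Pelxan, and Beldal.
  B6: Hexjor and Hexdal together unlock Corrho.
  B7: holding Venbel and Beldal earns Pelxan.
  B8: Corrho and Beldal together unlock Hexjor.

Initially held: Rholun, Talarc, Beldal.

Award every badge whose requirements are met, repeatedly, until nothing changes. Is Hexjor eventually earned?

No

Hexjor would need Corrho and Beldal (B8), but Corrho is never earned.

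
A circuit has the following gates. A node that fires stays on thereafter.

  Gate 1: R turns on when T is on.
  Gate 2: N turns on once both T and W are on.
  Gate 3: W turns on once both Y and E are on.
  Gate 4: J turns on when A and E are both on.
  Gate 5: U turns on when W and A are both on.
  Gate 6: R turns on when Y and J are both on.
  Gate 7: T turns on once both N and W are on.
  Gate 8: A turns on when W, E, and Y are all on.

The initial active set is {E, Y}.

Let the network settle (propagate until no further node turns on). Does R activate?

Gate 3: Y and E on → W on.
W, E, and Y are on, so A turns on (Gate 8).
Gate 4: A and E on → J on.
Y and J are on, so R turns on (Gate 6).

Yes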